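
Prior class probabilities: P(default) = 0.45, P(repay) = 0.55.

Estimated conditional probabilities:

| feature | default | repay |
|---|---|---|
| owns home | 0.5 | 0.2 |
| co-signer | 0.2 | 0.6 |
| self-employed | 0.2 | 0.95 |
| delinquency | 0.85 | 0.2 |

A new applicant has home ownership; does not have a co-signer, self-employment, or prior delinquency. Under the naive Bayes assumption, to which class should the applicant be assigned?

default: 0.45 × 0.5 × (1−0.2) × (1−0.2) × (1−0.85) = 0.0216
repay: 0.55 × 0.2 × (1−0.6) × (1−0.95) × (1−0.2) = 0.00176
Highest score → default.

default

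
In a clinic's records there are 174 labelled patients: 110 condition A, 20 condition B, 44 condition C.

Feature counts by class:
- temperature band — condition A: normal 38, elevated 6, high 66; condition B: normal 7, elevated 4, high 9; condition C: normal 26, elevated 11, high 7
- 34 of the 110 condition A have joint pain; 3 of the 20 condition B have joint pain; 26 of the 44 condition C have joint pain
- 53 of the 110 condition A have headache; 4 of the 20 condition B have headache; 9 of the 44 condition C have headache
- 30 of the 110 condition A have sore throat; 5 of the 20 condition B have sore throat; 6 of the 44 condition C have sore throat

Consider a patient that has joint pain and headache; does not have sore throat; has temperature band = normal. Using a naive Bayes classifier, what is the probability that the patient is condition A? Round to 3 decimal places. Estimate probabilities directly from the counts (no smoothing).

0.589

condition A: (110/174) × (38/110) × (34/110) × (53/110) × (80/110) ≈ 0.0236538
condition B: (20/174) × (7/20) × (3/20) × (4/20) × (15/20) ≈ 0.000905172
condition C: (44/174) × (26/44) × (26/44) × (9/44) × (38/44) ≈ 0.0155979
P(condition A | x) = 0.0236538 / 0.040156872 ≈ 0.589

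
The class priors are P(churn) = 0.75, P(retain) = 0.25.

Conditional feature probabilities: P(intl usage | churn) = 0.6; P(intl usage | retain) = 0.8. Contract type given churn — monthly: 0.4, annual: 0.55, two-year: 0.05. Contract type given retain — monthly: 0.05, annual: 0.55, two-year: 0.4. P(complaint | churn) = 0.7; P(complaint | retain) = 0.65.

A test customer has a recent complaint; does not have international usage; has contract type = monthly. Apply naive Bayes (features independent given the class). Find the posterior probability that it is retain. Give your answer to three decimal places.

0.019

churn: 0.75 × (1−0.6) × 0.4 × 0.7 = 0.084
retain: 0.25 × (1−0.8) × 0.05 × 0.65 = 0.001625
P(retain | x) = 0.001625 / 0.085625 ≈ 0.019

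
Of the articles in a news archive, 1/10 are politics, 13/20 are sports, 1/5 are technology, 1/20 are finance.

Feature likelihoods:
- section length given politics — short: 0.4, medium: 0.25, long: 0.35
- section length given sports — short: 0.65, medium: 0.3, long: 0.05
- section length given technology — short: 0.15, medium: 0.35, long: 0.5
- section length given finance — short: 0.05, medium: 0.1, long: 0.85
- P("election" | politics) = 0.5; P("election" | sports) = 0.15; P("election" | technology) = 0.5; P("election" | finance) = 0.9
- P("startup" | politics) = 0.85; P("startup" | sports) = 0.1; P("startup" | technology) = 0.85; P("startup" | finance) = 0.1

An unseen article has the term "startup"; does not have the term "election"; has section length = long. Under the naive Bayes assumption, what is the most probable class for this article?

politics: 0.1 × 0.35 × (1−0.5) × 0.85 = 0.014875
sports: 0.65 × 0.05 × (1−0.15) × 0.1 = 0.0027625
technology: 0.2 × 0.5 × (1−0.5) × 0.85 = 0.0425
finance: 0.05 × 0.85 × (1−0.9) × 0.1 = 0.000425
Highest score → technology.

technology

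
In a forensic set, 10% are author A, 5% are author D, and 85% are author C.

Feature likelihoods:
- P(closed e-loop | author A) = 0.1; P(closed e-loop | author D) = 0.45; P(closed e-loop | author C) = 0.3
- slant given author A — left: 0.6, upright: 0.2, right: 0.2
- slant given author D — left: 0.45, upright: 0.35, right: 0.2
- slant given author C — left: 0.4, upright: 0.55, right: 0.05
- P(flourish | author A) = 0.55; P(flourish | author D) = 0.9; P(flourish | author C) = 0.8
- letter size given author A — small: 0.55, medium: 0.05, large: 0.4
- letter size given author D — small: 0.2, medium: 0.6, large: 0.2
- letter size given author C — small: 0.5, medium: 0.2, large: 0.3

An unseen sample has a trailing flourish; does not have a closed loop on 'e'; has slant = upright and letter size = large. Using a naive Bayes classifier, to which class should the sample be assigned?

author C

author A: 0.1 × (1−0.1) × 0.2 × 0.55 × 0.4 = 0.00396
author D: 0.05 × (1−0.45) × 0.35 × 0.9 × 0.2 = 0.0017325
author C: 0.85 × (1−0.3) × 0.55 × 0.8 × 0.3 = 0.07854
Highest score → author C.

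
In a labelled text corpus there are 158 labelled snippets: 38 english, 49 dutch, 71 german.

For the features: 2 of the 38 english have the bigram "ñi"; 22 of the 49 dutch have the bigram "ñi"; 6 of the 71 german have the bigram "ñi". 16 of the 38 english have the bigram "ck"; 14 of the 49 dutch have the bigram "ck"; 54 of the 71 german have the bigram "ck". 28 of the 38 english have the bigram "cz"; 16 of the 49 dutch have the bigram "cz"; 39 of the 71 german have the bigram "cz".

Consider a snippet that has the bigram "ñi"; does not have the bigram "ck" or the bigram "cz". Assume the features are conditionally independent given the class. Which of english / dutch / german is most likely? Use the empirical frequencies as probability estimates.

english: (38/158) × (2/38) × (22/38) × (10/38) ≈ 0.00192854
dutch: (49/158) × (22/49) × (35/49) × (33/49) ≈ 0.0669816
german: (71/158) × (6/71) × (17/71) × (32/71) ≈ 0.00409804
Highest score → dutch.

dutch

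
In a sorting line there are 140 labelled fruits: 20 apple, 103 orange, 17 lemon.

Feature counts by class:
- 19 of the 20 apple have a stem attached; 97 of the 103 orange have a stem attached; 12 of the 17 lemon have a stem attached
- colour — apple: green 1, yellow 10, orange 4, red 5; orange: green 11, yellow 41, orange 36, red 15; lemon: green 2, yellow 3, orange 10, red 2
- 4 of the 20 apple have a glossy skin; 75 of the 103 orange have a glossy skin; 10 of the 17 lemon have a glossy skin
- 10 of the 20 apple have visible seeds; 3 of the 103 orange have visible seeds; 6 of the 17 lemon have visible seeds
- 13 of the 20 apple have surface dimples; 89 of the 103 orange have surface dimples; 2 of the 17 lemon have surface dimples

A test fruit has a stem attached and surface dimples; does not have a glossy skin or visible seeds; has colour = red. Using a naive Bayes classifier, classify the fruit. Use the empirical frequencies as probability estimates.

apple: (20/140) × (19/20) × (5/20) × (16/20) × (10/20) × (13/20) ≈ 0.00882143
orange: (103/140) × (97/103) × (15/103) × (28/103) × (100/103) × (89/103) ≈ 0.0230109
lemon: (17/140) × (12/17) × (2/17) × (7/17) × (11/17) × (2/17) ≈ 0.000316088
Highest score → orange.

orange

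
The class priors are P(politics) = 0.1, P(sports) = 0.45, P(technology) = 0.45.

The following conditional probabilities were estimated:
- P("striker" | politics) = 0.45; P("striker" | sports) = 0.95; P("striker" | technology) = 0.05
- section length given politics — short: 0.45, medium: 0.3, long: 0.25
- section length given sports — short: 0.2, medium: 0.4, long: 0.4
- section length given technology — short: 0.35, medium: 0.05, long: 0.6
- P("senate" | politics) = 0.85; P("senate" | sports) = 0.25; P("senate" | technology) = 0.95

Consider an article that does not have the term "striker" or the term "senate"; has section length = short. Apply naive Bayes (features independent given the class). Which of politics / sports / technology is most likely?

technology

politics: 0.1 × (1−0.45) × 0.45 × (1−0.85) = 0.0037125
sports: 0.45 × (1−0.95) × 0.2 × (1−0.25) = 0.003375
technology: 0.45 × (1−0.05) × 0.35 × (1−0.95) = 0.00748125
Highest score → technology.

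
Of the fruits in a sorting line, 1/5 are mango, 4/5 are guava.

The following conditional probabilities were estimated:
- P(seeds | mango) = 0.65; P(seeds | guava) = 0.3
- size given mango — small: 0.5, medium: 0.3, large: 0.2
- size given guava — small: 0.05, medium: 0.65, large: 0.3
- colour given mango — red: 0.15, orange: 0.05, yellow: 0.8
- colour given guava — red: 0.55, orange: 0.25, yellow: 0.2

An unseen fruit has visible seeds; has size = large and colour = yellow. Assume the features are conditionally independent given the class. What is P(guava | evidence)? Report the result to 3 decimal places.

mango: 0.2 × 0.65 × 0.2 × 0.8 = 0.0208
guava: 0.8 × 0.3 × 0.3 × 0.2 = 0.0144
P(guava | x) = 0.0144 / 0.0352 ≈ 0.409

0.409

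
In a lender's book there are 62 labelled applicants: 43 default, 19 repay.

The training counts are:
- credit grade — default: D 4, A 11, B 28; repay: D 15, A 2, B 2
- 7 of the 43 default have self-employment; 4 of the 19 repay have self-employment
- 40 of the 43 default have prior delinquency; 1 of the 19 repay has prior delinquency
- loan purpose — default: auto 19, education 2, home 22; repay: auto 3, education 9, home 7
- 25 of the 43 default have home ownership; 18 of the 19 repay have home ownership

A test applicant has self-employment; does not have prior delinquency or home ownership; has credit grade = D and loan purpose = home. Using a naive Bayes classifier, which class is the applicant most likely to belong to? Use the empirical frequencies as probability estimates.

default: (43/62) × (4/43) × (7/43) × (3/43) × (22/43) × (18/43) ≈ 0.000156931
repay: (19/62) × (15/19) × (4/19) × (18/19) × (7/19) × (1/19) ≈ 0.000935655
Highest score → repay.

repay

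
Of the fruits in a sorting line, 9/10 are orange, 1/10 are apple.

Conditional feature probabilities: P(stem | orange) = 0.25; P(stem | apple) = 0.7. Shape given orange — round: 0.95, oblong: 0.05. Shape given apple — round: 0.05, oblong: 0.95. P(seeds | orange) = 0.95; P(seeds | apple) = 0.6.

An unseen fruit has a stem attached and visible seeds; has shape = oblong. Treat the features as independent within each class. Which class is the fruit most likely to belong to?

orange: 0.9 × 0.25 × 0.05 × 0.95 = 0.0106875
apple: 0.1 × 0.7 × 0.95 × 0.6 = 0.0399
Highest score → apple.

apple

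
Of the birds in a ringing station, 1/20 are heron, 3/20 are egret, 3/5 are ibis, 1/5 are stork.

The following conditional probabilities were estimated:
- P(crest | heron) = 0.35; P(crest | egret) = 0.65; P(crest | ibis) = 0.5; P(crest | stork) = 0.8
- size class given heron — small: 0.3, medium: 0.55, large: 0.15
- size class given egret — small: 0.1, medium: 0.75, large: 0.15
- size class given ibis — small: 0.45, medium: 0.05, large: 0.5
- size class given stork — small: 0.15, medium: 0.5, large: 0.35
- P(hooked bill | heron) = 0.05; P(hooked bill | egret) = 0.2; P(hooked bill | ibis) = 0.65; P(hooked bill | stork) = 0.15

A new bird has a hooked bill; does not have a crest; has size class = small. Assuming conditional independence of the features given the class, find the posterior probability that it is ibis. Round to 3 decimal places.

heron: 0.05 × (1−0.35) × 0.3 × 0.05 = 0.0004875
egret: 0.15 × (1−0.65) × 0.1 × 0.2 = 0.00105
ibis: 0.6 × (1−0.5) × 0.45 × 0.65 = 0.08775
stork: 0.2 × (1−0.8) × 0.15 × 0.15 = 0.0009
P(ibis | x) = 0.08775 / 0.0901875 ≈ 0.973

0.973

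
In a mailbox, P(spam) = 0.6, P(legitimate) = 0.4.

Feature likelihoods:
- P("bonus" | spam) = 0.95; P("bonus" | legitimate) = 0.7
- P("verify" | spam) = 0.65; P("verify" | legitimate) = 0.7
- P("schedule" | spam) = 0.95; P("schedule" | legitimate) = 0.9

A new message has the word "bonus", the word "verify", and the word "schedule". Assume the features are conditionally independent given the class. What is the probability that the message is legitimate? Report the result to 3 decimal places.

0.334

spam: 0.6 × 0.95 × 0.65 × 0.95 = 0.351975
legitimate: 0.4 × 0.7 × 0.7 × 0.9 = 0.1764
P(legitimate | x) = 0.1764 / 0.528375 ≈ 0.334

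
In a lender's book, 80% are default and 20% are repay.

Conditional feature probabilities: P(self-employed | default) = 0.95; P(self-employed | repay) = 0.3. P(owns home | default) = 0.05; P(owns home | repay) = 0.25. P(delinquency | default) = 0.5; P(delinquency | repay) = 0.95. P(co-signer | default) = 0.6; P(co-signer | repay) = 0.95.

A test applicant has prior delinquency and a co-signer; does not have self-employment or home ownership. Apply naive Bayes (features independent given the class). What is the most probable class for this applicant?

default: 0.8 × (1−0.95) × (1−0.05) × 0.5 × 0.6 = 0.0114
repay: 0.2 × (1−0.3) × (1−0.25) × 0.95 × 0.95 = 0.0947625
Highest score → repay.

repay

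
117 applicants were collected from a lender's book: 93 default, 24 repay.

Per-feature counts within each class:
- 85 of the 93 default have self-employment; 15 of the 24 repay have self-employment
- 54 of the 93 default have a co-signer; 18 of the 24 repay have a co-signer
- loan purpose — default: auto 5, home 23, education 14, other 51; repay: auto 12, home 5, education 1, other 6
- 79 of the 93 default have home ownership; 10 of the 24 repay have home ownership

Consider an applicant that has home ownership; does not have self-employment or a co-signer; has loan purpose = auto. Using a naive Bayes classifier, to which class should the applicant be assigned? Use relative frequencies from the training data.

default: (93/117) × (8/93) × (39/93) × (5/93) × (79/93) ≈ 0.00130953
repay: (24/117) × (9/24) × (6/24) × (12/24) × (10/24) ≈ 0.00400641
Highest score → repay.

repay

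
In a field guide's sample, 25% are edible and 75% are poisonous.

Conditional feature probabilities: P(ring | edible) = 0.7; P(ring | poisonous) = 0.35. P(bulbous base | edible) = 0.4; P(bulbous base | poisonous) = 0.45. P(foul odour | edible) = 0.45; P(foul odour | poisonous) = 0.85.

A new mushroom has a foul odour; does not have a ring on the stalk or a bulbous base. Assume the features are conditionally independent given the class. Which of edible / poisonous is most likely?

edible: 0.25 × (1−0.7) × (1−0.4) × 0.45 = 0.02025
poisonous: 0.75 × (1−0.35) × (1−0.45) × 0.85 = 0.22790625
Highest score → poisonous.

poisonous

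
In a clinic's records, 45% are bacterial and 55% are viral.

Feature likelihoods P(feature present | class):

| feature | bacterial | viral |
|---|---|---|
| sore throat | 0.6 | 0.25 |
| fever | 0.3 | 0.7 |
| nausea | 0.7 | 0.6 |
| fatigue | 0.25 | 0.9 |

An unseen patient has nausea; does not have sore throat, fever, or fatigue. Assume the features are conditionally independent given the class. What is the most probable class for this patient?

bacterial: 0.45 × (1−0.6) × (1−0.3) × 0.7 × (1−0.25) = 0.06615
viral: 0.55 × (1−0.25) × (1−0.7) × 0.6 × (1−0.9) = 0.007425
Highest score → bacterial.

bacterial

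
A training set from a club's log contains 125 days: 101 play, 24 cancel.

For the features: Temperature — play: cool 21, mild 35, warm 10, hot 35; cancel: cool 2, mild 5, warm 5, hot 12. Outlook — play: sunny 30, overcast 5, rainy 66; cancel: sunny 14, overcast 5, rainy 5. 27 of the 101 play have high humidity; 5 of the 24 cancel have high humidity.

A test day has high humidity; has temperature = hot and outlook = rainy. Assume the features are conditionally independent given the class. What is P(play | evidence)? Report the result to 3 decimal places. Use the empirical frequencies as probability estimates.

0.922

play: (101/125) × (35/101) × (66/101) × (27/101) ≈ 0.0489129
cancel: (24/125) × (12/24) × (5/24) × (5/24) ≈ 0.00416667
P(play | x) = 0.0489129 / 0.05307957 ≈ 0.922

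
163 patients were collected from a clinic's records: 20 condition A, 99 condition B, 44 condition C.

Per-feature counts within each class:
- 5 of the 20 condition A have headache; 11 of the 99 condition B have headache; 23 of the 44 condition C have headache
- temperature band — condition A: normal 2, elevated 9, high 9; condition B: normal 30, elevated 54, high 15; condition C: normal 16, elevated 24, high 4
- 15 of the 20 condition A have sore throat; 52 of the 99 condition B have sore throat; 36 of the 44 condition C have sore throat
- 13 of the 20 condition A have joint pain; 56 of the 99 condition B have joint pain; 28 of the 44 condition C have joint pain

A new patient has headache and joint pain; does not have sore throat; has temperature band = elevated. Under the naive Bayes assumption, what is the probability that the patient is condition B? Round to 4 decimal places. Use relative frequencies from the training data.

condition A: (20/163) × (5/20) × (9/20) × (5/20) × (13/20) ≈ 0.0022431
condition B: (99/163) × (11/99) × (54/99) × (47/99) × (56/99) ≈ 0.00988506
condition C: (44/163) × (23/44) × (24/44) × (8/44) × (28/44) ≈ 0.00890515
P(condition B | x) = 0.00988506 / 0.02103331 ≈ 0.4700

0.4700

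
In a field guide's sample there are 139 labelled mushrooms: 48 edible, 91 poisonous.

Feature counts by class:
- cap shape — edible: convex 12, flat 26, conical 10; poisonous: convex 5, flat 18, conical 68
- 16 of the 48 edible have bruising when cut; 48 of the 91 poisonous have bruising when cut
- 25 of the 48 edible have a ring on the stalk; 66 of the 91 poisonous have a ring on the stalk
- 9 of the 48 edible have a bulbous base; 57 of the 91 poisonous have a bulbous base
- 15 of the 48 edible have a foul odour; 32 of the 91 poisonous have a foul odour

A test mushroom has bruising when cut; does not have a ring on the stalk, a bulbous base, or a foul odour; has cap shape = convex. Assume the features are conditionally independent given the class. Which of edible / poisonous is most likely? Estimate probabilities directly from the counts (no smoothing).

edible

edible: (48/139) × (12/48) × (16/48) × (23/48) × (39/48) × (33/48) ≈ 0.00770243
poisonous: (91/139) × (5/91) × (48/91) × (25/91) × (34/91) × (59/91) ≈ 0.0012627
Highest score → edible.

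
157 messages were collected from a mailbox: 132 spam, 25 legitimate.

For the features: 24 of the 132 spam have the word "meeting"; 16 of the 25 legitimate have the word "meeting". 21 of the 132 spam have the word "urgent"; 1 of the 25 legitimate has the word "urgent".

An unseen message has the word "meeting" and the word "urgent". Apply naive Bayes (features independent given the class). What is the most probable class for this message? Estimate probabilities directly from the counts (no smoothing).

spam: (132/157) × (24/132) × (21/132) ≈ 0.0243196
legitimate: (25/157) × (16/25) × (1/25) ≈ 0.00407643
Highest score → spam.

spam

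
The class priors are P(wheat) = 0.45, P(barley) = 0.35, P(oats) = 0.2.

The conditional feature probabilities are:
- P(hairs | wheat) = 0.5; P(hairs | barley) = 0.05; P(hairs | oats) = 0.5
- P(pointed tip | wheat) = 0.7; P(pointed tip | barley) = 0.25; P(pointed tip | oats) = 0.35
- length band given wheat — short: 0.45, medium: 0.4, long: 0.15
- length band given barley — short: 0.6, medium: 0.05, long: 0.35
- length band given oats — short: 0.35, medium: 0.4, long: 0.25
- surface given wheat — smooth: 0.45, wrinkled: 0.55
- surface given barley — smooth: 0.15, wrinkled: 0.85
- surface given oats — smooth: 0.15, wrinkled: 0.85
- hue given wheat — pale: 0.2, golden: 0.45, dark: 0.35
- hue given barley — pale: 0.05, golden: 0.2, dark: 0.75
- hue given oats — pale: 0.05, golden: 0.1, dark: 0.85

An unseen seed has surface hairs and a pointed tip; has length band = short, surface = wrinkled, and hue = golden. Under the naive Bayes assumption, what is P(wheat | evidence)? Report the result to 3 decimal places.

wheat: 0.45 × 0.5 × 0.7 × 0.45 × 0.55 × 0.45 = 0.0175415625
barley: 0.35 × 0.05 × 0.25 × 0.6 × 0.85 × 0.2 = 0.00044625
oats: 0.2 × 0.5 × 0.35 × 0.35 × 0.85 × 0.1 = 0.00104125
P(wheat | x) = 0.0175415625 / 0.0190290625 ≈ 0.922

0.922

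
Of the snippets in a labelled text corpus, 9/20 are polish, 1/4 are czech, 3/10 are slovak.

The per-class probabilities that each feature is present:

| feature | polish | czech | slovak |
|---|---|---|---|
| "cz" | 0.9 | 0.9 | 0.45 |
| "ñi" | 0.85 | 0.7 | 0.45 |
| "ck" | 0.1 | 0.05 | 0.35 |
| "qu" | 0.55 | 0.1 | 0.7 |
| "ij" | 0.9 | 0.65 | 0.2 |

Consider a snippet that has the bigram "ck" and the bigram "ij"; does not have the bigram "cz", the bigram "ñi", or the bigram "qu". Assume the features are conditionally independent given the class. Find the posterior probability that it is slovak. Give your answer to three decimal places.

polish: 0.45 × (1−0.9) × (1−0.85) × 0.1 × (1−0.55) × 0.9 = 0.000273375
czech: 0.25 × (1−0.9) × (1−0.7) × 0.05 × (1−0.1) × 0.65 = 0.000219375
slovak: 0.3 × (1−0.45) × (1−0.45) × 0.35 × (1−0.7) × 0.2 = 0.00190575
P(slovak | x) = 0.00190575 / 0.0023985 ≈ 0.795

0.795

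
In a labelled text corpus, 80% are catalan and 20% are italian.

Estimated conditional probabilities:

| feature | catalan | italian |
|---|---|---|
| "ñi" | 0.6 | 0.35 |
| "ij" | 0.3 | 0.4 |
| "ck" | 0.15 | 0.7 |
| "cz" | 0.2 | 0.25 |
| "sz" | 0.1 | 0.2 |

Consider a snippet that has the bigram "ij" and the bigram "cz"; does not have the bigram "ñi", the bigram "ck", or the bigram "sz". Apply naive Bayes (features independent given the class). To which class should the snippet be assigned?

catalan: 0.8 × (1−0.6) × 0.3 × (1−0.15) × 0.2 × (1−0.1) = 0.014688
italian: 0.2 × (1−0.35) × 0.4 × (1−0.7) × 0.25 × (1−0.2) = 0.00312
Highest score → catalan.

catalan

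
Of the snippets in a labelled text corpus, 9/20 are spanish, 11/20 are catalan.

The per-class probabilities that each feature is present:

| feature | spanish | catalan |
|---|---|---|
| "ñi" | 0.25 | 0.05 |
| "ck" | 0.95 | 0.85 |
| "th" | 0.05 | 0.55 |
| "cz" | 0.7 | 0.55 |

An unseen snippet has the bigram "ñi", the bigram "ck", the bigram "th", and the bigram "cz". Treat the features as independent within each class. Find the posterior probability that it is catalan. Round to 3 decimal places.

0.654

spanish: 0.45 × 0.25 × 0.95 × 0.05 × 0.7 = 0.003740625
catalan: 0.55 × 0.05 × 0.85 × 0.55 × 0.55 = 0.0070709375
P(catalan | x) = 0.0070709375 / 0.0108115625 ≈ 0.654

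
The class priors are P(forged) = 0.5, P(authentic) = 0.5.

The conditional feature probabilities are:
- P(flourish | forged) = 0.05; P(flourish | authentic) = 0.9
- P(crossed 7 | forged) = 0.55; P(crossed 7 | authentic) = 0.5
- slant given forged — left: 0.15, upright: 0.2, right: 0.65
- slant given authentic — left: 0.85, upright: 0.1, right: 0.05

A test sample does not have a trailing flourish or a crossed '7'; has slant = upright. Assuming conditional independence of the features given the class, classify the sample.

forged

forged: 0.5 × (1−0.05) × (1−0.55) × 0.2 = 0.04275
authentic: 0.5 × (1−0.9) × (1−0.5) × 0.1 = 0.0025
Highest score → forged.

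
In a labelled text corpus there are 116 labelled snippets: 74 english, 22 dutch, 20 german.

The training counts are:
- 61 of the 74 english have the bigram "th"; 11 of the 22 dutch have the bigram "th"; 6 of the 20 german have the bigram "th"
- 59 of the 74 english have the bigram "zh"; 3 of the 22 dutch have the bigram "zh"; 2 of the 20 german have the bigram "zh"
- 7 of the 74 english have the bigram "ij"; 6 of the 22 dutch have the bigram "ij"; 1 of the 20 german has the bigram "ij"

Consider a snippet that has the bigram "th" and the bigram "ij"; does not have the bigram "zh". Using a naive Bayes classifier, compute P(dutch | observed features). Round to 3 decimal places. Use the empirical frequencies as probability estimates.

0.643

english: (74/116) × (61/74) × (15/74) × (7/74) ≈ 0.0100832
dutch: (22/116) × (11/22) × (19/22) × (6/22) ≈ 0.0223354
german: (20/116) × (6/20) × (18/20) × (1/20) ≈ 0.00232759
P(dutch | x) = 0.0223354 / 0.03474619 ≈ 0.643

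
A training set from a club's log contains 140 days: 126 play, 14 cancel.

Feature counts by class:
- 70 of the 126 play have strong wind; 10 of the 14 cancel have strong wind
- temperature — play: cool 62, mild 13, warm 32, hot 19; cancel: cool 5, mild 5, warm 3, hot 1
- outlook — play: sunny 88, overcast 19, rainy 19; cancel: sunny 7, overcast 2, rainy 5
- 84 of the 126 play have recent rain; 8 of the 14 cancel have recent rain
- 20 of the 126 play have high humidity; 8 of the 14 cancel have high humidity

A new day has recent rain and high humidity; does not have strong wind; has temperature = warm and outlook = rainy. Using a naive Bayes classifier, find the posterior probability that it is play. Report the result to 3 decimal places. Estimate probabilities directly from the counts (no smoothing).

play: (126/140) × (56/126) × (32/126) × (19/126) × (84/126) × (20/126) ≈ 0.00162103
cancel: (14/140) × (4/14) × (3/14) × (5/14) × (8/14) × (8/14) ≈ 0.000713988
P(play | x) = 0.00162103 / 0.002335018 ≈ 0.694

0.694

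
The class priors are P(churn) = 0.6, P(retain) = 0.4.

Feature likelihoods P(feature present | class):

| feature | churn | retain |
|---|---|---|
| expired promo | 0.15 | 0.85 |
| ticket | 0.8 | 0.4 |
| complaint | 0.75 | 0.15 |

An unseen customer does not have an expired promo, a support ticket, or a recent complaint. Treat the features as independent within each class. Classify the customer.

churn: 0.6 × (1−0.15) × (1−0.8) × (1−0.75) = 0.0255
retain: 0.4 × (1−0.85) × (1−0.4) × (1−0.15) = 0.0306
Highest score → retain.

retain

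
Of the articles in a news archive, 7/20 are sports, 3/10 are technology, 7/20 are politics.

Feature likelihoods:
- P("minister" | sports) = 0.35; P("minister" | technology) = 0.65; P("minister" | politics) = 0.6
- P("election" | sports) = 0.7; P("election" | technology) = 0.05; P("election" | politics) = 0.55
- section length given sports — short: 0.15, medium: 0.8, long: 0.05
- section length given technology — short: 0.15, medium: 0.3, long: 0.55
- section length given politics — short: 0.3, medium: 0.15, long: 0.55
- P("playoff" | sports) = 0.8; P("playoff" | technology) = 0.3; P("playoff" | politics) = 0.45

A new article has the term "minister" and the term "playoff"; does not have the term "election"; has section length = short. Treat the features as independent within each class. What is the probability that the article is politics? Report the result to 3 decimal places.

sports: 0.35 × 0.35 × (1−0.7) × 0.15 × 0.8 = 0.00441
technology: 0.3 × 0.65 × (1−0.05) × 0.15 × 0.3 = 0.00833625
politics: 0.35 × 0.6 × (1−0.55) × 0.3 × 0.45 = 0.0127575
P(politics | x) = 0.0127575 / 0.02550375 ≈ 0.500

0.500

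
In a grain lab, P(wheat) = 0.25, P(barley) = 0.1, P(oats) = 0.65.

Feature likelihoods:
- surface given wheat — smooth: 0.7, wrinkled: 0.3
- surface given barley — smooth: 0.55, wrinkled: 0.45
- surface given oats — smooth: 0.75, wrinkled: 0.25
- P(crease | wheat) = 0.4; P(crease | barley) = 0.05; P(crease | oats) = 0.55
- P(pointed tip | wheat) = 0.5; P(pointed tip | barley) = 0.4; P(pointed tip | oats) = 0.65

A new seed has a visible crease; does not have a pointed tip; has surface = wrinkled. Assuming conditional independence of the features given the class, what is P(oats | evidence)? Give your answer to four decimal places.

0.6567

wheat: 0.25 × 0.3 × 0.4 × (1−0.5) = 0.015
barley: 0.1 × 0.45 × 0.05 × (1−0.4) = 0.00135
oats: 0.65 × 0.25 × 0.55 × (1−0.65) = 0.03128125
P(oats | x) = 0.03128125 / 0.04763125 ≈ 0.6567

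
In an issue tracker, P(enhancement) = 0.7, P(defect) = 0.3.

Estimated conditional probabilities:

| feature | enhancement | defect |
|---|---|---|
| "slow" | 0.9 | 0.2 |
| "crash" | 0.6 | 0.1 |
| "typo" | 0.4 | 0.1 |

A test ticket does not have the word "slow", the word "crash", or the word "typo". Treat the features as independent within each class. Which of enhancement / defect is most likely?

defect

enhancement: 0.7 × (1−0.9) × (1−0.6) × (1−0.4) = 0.0168
defect: 0.3 × (1−0.2) × (1−0.1) × (1−0.1) = 0.1944
Highest score → defect.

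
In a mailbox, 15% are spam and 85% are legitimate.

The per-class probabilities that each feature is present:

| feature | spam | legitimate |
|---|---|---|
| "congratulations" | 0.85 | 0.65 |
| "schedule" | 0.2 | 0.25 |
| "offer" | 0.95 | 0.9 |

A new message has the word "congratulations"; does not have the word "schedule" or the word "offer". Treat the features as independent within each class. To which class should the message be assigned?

legitimate

spam: 0.15 × 0.85 × (1−0.2) × (1−0.95) = 0.0051
legitimate: 0.85 × 0.65 × (1−0.25) × (1−0.9) = 0.0414375
Highest score → legitimate.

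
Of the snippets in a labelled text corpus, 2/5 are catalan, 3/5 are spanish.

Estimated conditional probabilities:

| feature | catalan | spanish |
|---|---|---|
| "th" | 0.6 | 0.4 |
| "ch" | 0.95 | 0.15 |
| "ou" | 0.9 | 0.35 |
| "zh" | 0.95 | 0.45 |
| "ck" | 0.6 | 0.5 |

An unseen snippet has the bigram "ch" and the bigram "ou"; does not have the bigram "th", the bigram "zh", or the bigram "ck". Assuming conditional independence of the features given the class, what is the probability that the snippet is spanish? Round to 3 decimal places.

0.655

catalan: 0.4 × (1−0.6) × 0.95 × 0.9 × (1−0.95) × (1−0.6) = 0.002736
spanish: 0.6 × (1−0.4) × 0.15 × 0.35 × (1−0.45) × (1−0.5) = 0.0051975
P(spanish | x) = 0.0051975 / 0.0079335 ≈ 0.655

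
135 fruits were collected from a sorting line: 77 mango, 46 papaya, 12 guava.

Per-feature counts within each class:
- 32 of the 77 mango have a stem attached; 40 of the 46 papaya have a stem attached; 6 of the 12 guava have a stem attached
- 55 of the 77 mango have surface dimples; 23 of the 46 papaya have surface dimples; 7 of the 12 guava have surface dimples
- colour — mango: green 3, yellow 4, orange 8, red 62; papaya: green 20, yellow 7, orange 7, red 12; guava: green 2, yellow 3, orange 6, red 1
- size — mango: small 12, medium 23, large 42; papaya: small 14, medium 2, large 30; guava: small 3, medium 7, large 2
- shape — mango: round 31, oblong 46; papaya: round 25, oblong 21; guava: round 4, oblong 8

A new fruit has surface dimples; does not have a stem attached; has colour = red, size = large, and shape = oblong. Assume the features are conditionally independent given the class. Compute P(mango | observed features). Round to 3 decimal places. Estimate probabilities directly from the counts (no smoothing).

mango: (77/135) × (45/77) × (55/77) × (62/77) × (42/77) × (46/77) ≈ 0.0624708
papaya: (46/135) × (6/46) × (23/46) × (12/46) × (30/46) × (21/46) ≈ 0.00172598
guava: (12/135) × (6/12) × (7/12) × (1/12) × (2/12) × (8/12) ≈ 0.000240055
P(mango | x) = 0.0624708 / 0.064436835 ≈ 0.969

0.969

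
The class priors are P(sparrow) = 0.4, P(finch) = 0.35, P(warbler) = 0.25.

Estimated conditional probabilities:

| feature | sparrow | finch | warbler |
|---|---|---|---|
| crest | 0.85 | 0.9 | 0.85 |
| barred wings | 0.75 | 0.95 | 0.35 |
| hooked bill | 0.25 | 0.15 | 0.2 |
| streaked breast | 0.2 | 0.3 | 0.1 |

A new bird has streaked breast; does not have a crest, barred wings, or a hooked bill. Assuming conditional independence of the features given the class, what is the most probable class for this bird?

sparrow: 0.4 × (1−0.85) × (1−0.75) × (1−0.25) × 0.2 = 0.00225
finch: 0.35 × (1−0.9) × (1−0.95) × (1−0.15) × 0.3 = 0.00044625
warbler: 0.25 × (1−0.85) × (1−0.35) × (1−0.2) × 0.1 = 0.00195
Highest score → sparrow.

sparrow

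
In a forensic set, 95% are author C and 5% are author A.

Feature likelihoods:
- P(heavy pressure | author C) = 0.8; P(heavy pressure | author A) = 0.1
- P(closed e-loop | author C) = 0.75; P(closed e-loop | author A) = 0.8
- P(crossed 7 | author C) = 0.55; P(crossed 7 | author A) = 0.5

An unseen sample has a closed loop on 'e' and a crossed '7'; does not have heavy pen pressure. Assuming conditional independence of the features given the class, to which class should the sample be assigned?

author C: 0.95 × (1−0.8) × 0.75 × 0.55 = 0.078375
author A: 0.05 × (1−0.1) × 0.8 × 0.5 = 0.018
Highest score → author C.

author C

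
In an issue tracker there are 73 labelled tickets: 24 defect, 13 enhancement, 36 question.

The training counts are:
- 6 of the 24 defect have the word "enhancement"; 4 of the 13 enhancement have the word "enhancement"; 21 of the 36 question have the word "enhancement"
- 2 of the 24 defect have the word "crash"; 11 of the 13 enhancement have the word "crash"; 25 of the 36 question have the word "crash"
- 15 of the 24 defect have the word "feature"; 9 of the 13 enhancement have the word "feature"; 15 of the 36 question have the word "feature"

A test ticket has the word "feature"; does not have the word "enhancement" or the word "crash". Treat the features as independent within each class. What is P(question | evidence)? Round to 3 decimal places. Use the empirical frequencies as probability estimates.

defect: (24/73) × (18/24) × (22/24) × (15/24) ≈ 0.141267
enhancement: (13/73) × (9/13) × (2/13) × (9/13) ≈ 0.0131312
question: (36/73) × (15/36) × (11/36) × (15/36) ≈ 0.0261606
P(question | x) = 0.0261606 / 0.1805588 ≈ 0.145

0.145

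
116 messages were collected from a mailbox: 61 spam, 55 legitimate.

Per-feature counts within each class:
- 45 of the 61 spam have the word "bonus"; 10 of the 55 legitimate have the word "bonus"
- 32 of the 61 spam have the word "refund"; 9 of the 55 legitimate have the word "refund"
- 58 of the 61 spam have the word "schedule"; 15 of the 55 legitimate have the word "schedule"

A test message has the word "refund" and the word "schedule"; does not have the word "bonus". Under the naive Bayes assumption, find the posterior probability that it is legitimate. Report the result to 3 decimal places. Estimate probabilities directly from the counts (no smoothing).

spam: (61/116) × (16/61) × (32/61) × (58/61) ≈ 0.0687987
legitimate: (55/116) × (45/55) × (9/55) × (15/55) ≈ 0.0173126
P(legitimate | x) = 0.0173126 / 0.0861113 ≈ 0.201

0.201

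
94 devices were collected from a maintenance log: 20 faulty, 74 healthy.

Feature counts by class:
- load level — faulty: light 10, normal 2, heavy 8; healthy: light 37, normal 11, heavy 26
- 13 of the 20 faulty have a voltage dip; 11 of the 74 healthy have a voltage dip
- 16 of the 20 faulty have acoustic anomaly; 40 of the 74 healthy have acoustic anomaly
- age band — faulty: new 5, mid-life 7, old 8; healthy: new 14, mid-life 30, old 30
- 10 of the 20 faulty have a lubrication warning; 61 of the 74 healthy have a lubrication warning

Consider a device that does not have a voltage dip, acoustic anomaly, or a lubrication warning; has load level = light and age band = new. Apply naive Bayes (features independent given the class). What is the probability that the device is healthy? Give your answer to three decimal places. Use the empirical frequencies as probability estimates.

faulty: (20/94) × (10/20) × (7/20) × (4/20) × (5/20) × (10/20) ≈ 0.000930851
healthy: (74/94) × (37/74) × (63/74) × (34/74) × (14/74) × (13/74) ≈ 0.00511726
P(healthy | x) = 0.00511726 / 0.006048111 ≈ 0.846

0.846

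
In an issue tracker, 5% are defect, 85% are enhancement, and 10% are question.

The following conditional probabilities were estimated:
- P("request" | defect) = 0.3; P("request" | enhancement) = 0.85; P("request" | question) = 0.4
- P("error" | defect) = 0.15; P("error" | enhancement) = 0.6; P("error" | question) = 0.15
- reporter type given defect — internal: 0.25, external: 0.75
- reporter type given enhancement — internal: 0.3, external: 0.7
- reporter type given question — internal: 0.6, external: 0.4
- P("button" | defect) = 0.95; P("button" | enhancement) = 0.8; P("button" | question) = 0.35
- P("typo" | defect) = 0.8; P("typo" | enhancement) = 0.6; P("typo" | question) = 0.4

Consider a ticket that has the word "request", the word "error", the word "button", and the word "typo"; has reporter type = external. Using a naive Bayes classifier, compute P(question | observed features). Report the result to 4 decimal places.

0.0023

defect: 0.05 × 0.3 × 0.15 × 0.75 × 0.95 × 0.8 = 0.0012825
enhancement: 0.85 × 0.85 × 0.6 × 0.7 × 0.8 × 0.6 = 0.145656
question: 0.1 × 0.4 × 0.15 × 0.4 × 0.35 × 0.4 = 0.000336
P(question | x) = 0.000336 / 0.1472745 ≈ 0.0023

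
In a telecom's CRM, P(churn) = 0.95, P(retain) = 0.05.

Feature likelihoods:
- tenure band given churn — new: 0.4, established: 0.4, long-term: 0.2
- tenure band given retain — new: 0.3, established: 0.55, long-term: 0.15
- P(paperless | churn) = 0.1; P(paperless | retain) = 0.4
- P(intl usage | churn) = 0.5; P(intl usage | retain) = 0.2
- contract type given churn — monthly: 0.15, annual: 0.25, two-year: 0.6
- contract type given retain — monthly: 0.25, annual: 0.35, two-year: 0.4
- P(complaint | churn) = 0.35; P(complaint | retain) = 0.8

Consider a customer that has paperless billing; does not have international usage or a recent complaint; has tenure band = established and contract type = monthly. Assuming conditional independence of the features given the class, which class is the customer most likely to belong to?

churn

churn: 0.95 × 0.4 × 0.1 × (1−0.5) × 0.15 × (1−0.35) = 0.0018525
retain: 0.05 × 0.55 × 0.4 × (1−0.2) × 0.25 × (1−0.8) = 0.00044
Highest score → churn.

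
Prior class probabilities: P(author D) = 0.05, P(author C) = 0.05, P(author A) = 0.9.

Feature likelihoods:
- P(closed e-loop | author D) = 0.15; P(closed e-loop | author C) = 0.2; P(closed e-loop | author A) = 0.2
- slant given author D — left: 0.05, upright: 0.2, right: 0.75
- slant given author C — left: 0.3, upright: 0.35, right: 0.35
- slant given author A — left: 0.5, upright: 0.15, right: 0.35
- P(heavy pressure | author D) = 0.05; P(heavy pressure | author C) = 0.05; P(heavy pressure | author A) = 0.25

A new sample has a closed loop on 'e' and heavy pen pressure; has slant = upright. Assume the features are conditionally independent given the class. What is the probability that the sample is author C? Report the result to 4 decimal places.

author D: 0.05 × 0.15 × 0.2 × 0.05 = 0.000075
author C: 0.05 × 0.2 × 0.35 × 0.05 = 0.000175
author A: 0.9 × 0.2 × 0.15 × 0.25 = 0.00675
P(author C | x) = 0.000175 / 0.007 ≈ 0.0250

0.0250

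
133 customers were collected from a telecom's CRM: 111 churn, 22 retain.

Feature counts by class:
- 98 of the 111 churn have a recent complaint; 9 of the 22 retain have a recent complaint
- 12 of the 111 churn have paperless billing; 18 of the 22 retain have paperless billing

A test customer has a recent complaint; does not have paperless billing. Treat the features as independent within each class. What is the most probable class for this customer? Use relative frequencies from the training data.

churn: (111/133) × (98/111) × (99/111) ≈ 0.657183
retain: (22/133) × (9/22) × (4/22) ≈ 0.0123035
Highest score → churn.

churn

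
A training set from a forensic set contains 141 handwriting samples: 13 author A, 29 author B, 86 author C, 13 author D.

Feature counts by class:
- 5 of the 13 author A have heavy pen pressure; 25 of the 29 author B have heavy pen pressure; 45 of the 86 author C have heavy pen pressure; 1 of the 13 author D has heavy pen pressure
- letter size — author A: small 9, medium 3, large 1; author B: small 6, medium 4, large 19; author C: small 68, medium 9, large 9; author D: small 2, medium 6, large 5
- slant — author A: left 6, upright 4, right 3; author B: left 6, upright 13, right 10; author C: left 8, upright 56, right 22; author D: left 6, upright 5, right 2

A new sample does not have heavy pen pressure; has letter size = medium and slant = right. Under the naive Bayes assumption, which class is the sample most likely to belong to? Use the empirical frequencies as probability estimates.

author A: (13/141) × (8/13) × (3/13) × (3/13) ≈ 0.00302153
author B: (29/141) × (4/29) × (4/29) × (10/29) ≈ 0.00134929
author C: (86/141) × (41/86) × (9/86) × (22/86) ≈ 0.00778454
author D: (13/141) × (12/13) × (6/13) × (2/13) ≈ 0.00604306
Highest score → author C.

author C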